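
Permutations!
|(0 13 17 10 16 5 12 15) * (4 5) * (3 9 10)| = |(0 13 17 3 9 10 16 4 5 12 15)| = 11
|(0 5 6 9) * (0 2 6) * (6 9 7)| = 2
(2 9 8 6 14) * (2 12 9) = (6 14 12 9 8) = [0, 1, 2, 3, 4, 5, 14, 7, 6, 8, 10, 11, 9, 13, 12]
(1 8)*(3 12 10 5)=(1 8)(3 12 10 5)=[0, 8, 2, 12, 4, 3, 6, 7, 1, 9, 5, 11, 10]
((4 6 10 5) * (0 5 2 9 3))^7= (0 3 9 2 10 6 4 5)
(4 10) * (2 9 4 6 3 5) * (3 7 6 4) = (2 9 3 5)(4 10)(6 7) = [0, 1, 9, 5, 10, 2, 7, 6, 8, 3, 4]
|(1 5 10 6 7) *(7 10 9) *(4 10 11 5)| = |(1 4 10 6 11 5 9 7)| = 8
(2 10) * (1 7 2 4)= (1 7 2 10 4)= [0, 7, 10, 3, 1, 5, 6, 2, 8, 9, 4]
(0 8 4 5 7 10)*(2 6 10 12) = (0 8 4 5 7 12 2 6 10) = [8, 1, 6, 3, 5, 7, 10, 12, 4, 9, 0, 11, 2]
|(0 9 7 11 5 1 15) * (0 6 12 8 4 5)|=28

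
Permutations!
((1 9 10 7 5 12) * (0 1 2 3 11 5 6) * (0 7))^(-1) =((0 1 9 10)(2 3 11 5 12)(6 7))^(-1) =(0 10 9 1)(2 12 5 11 3)(6 7)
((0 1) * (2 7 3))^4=((0 1)(2 7 3))^4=(2 7 3)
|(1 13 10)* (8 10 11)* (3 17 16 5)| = |(1 13 11 8 10)(3 17 16 5)| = 20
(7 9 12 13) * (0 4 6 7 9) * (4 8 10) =(0 8 10 4 6 7)(9 12 13) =[8, 1, 2, 3, 6, 5, 7, 0, 10, 12, 4, 11, 13, 9]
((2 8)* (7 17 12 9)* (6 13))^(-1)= ((2 8)(6 13)(7 17 12 9))^(-1)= (2 8)(6 13)(7 9 12 17)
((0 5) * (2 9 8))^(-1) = ((0 5)(2 9 8))^(-1) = (0 5)(2 8 9)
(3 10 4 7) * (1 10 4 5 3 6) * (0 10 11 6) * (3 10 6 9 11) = (0 6 1 3 4 7)(5 10)(9 11) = [6, 3, 2, 4, 7, 10, 1, 0, 8, 11, 5, 9]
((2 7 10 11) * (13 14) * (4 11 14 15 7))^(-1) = (2 11 4)(7 15 13 14 10)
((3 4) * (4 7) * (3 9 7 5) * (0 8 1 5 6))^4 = (0 3 1)(4 9 7)(5 8 6)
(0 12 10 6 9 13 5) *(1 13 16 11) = (0 12 10 6 9 16 11 1 13 5) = [12, 13, 2, 3, 4, 0, 9, 7, 8, 16, 6, 1, 10, 5, 14, 15, 11]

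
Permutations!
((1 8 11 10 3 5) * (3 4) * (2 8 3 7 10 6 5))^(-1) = (1 5 6 11 8 2 3)(4 10 7)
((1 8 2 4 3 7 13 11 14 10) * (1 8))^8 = ((2 4 3 7 13 11 14 10 8))^8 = (2 8 10 14 11 13 7 3 4)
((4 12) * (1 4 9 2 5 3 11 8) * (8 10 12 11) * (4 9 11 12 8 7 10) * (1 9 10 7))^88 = (1 2 10 5 8 3 9)(4 12 11)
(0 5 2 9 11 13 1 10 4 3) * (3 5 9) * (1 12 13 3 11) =(0 9 1 10 4 5 2 11 3)(12 13) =[9, 10, 11, 0, 5, 2, 6, 7, 8, 1, 4, 3, 13, 12]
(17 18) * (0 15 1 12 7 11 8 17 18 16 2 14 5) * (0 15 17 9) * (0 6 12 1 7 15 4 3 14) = (18)(0 17 16 2)(3 14 5 4)(6 12 15 7 11 8 9) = [17, 1, 0, 14, 3, 4, 12, 11, 9, 6, 10, 8, 15, 13, 5, 7, 2, 16, 18]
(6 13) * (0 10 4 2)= (0 10 4 2)(6 13)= [10, 1, 0, 3, 2, 5, 13, 7, 8, 9, 4, 11, 12, 6]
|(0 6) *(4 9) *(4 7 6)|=|(0 4 9 7 6)|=5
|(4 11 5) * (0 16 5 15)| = 6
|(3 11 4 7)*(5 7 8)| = 6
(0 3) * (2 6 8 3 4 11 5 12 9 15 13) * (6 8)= [4, 1, 8, 0, 11, 12, 6, 7, 3, 15, 10, 5, 9, 2, 14, 13]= (0 4 11 5 12 9 15 13 2 8 3)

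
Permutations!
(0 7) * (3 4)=(0 7)(3 4)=[7, 1, 2, 4, 3, 5, 6, 0]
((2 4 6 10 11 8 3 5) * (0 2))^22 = (0 10 5 6 3 4 8 2 11)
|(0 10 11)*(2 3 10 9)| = 6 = |(0 9 2 3 10 11)|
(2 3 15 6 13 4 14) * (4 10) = (2 3 15 6 13 10 4 14) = [0, 1, 3, 15, 14, 5, 13, 7, 8, 9, 4, 11, 12, 10, 2, 6]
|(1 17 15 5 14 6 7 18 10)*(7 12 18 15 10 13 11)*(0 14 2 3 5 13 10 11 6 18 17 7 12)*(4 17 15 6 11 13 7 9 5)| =|(0 14 18 10 1 9 5 2 3 4 17 13 11 12 15 7 6)| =17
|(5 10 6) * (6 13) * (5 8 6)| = |(5 10 13)(6 8)| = 6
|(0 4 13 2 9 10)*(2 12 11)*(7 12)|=9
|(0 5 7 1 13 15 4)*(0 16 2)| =9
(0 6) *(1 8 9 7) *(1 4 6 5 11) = (0 5 11 1 8 9 7 4 6) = [5, 8, 2, 3, 6, 11, 0, 4, 9, 7, 10, 1]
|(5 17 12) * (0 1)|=6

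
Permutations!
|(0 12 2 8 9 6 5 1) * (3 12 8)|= 6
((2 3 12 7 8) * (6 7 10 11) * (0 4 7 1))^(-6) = (0 3 1 2 6 8 11 7 10 4 12)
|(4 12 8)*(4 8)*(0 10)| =2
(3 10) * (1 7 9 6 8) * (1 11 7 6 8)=(1 6)(3 10)(7 9 8 11)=[0, 6, 2, 10, 4, 5, 1, 9, 11, 8, 3, 7]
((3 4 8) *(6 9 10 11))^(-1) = ((3 4 8)(6 9 10 11))^(-1) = (3 8 4)(6 11 10 9)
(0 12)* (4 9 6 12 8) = (0 8 4 9 6 12) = [8, 1, 2, 3, 9, 5, 12, 7, 4, 6, 10, 11, 0]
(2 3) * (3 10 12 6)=[0, 1, 10, 2, 4, 5, 3, 7, 8, 9, 12, 11, 6]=(2 10 12 6 3)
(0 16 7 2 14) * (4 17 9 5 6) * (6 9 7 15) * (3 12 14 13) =(0 16 15 6 4 17 7 2 13 3 12 14)(5 9) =[16, 1, 13, 12, 17, 9, 4, 2, 8, 5, 10, 11, 14, 3, 0, 6, 15, 7]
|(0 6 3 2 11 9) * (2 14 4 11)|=|(0 6 3 14 4 11 9)|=7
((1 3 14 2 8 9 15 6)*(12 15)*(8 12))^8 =(1 3 14 2 12 15 6)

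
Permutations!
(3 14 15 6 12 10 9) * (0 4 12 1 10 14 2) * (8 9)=(0 4 12 14 15 6 1 10 8 9 3 2)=[4, 10, 0, 2, 12, 5, 1, 7, 9, 3, 8, 11, 14, 13, 15, 6]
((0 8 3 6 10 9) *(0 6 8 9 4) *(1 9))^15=(0 6)(1 10)(3 8)(4 9)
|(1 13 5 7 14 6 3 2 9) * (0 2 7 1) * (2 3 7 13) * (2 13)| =|(0 3 2 9)(1 13 5)(6 7 14)| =12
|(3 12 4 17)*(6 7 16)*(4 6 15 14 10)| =|(3 12 6 7 16 15 14 10 4 17)| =10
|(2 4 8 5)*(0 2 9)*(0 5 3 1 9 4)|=6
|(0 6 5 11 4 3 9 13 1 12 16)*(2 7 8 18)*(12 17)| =|(0 6 5 11 4 3 9 13 1 17 12 16)(2 7 8 18)| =12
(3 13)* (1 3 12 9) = [0, 3, 2, 13, 4, 5, 6, 7, 8, 1, 10, 11, 9, 12] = (1 3 13 12 9)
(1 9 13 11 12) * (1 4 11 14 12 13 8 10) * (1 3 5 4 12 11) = (1 9 8 10 3 5 4)(11 13 14) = [0, 9, 2, 5, 1, 4, 6, 7, 10, 8, 3, 13, 12, 14, 11]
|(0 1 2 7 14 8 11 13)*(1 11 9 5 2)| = |(0 11 13)(2 7 14 8 9 5)| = 6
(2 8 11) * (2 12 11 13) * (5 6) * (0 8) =(0 8 13 2)(5 6)(11 12) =[8, 1, 0, 3, 4, 6, 5, 7, 13, 9, 10, 12, 11, 2]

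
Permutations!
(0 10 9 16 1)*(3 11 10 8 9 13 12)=[8, 0, 2, 11, 4, 5, 6, 7, 9, 16, 13, 10, 3, 12, 14, 15, 1]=(0 8 9 16 1)(3 11 10 13 12)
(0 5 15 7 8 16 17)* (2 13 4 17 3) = [5, 1, 13, 2, 17, 15, 6, 8, 16, 9, 10, 11, 12, 4, 14, 7, 3, 0] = (0 5 15 7 8 16 3 2 13 4 17)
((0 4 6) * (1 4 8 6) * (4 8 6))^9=((0 6)(1 8 4))^9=(8)(0 6)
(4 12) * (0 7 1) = [7, 0, 2, 3, 12, 5, 6, 1, 8, 9, 10, 11, 4] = (0 7 1)(4 12)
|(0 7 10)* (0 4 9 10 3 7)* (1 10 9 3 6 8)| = 7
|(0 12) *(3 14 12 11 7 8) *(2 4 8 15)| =|(0 11 7 15 2 4 8 3 14 12)| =10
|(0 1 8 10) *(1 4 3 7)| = 7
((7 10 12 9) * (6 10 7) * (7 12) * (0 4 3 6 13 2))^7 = (0 9 10 4 13 7 3 2 12 6)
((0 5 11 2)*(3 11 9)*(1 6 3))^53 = (0 3 9 2 6 5 11 1)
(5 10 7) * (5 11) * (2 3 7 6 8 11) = (2 3 7)(5 10 6 8 11) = [0, 1, 3, 7, 4, 10, 8, 2, 11, 9, 6, 5]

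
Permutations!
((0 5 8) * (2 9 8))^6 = (0 5 2 9 8)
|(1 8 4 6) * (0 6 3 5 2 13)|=9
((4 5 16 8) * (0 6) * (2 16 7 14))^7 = ((0 6)(2 16 8 4 5 7 14))^7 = (16)(0 6)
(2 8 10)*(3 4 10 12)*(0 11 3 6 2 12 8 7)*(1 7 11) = (0 1 7)(2 11 3 4 10 12 6) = [1, 7, 11, 4, 10, 5, 2, 0, 8, 9, 12, 3, 6]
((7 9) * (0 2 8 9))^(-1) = ((0 2 8 9 7))^(-1) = (0 7 9 8 2)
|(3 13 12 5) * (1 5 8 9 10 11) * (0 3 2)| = 11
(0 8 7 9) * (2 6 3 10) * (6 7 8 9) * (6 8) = (0 9)(2 7 8 6 3 10) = [9, 1, 7, 10, 4, 5, 3, 8, 6, 0, 2]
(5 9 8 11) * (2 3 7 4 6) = (2 3 7 4 6)(5 9 8 11) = [0, 1, 3, 7, 6, 9, 2, 4, 11, 8, 10, 5]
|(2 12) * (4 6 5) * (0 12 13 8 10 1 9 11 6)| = 12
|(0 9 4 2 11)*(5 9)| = |(0 5 9 4 2 11)| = 6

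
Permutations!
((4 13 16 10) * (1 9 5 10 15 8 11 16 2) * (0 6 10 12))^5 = (0 2)(1 6)(4 5)(8 11 16 15)(9 10)(12 13) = ((0 6 10 4 13 2 1 9 5 12)(8 11 16 15))^5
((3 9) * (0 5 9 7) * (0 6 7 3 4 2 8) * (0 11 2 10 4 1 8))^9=(0 9 8 2 5 1 11)(4 10)(6 7)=((0 5 9 1 8 11 2)(4 10)(6 7))^9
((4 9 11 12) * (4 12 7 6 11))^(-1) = ((12)(4 9)(6 11 7))^(-1) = (12)(4 9)(6 7 11)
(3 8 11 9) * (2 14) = (2 14)(3 8 11 9) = [0, 1, 14, 8, 4, 5, 6, 7, 11, 3, 10, 9, 12, 13, 2]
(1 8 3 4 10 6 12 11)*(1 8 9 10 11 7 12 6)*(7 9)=(1 7 12 9 10)(3 4 11 8)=[0, 7, 2, 4, 11, 5, 6, 12, 3, 10, 1, 8, 9]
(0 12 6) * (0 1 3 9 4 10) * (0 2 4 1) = [12, 3, 4, 9, 10, 5, 0, 7, 8, 1, 2, 11, 6] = (0 12 6)(1 3 9)(2 4 10)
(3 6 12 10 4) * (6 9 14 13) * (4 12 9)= (3 4)(6 9 14 13)(10 12)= [0, 1, 2, 4, 3, 5, 9, 7, 8, 14, 12, 11, 10, 6, 13]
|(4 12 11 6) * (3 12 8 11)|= 4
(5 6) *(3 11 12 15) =(3 11 12 15)(5 6) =[0, 1, 2, 11, 4, 6, 5, 7, 8, 9, 10, 12, 15, 13, 14, 3]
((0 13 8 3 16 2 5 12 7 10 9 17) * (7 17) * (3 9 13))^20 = ((0 3 16 2 5 12 17)(7 10 13 8 9))^20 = (0 17 12 5 2 16 3)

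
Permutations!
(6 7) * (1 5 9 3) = (1 5 9 3)(6 7) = [0, 5, 2, 1, 4, 9, 7, 6, 8, 3]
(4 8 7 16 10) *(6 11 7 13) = (4 8 13 6 11 7 16 10) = [0, 1, 2, 3, 8, 5, 11, 16, 13, 9, 4, 7, 12, 6, 14, 15, 10]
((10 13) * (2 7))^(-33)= (2 7)(10 13)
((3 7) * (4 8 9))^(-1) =((3 7)(4 8 9))^(-1) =(3 7)(4 9 8)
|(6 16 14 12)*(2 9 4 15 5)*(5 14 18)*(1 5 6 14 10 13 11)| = 18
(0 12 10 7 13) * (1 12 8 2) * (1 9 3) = (0 8 2 9 3 1 12 10 7 13) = [8, 12, 9, 1, 4, 5, 6, 13, 2, 3, 7, 11, 10, 0]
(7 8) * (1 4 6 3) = [0, 4, 2, 1, 6, 5, 3, 8, 7] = (1 4 6 3)(7 8)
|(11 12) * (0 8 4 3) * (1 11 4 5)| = 8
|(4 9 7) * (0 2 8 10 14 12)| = |(0 2 8 10 14 12)(4 9 7)| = 6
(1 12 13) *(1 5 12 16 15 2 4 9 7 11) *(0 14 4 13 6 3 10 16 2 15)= (0 14 4 9 7 11 1 2 13 5 12 6 3 10 16)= [14, 2, 13, 10, 9, 12, 3, 11, 8, 7, 16, 1, 6, 5, 4, 15, 0]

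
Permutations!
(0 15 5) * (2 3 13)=(0 15 5)(2 3 13)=[15, 1, 3, 13, 4, 0, 6, 7, 8, 9, 10, 11, 12, 2, 14, 5]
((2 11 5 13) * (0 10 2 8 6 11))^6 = (5 13 8 6 11)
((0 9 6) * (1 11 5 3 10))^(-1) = ((0 9 6)(1 11 5 3 10))^(-1) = (0 6 9)(1 10 3 5 11)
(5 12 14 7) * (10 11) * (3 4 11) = (3 4 11 10)(5 12 14 7) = [0, 1, 2, 4, 11, 12, 6, 5, 8, 9, 3, 10, 14, 13, 7]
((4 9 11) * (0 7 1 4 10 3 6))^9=(11)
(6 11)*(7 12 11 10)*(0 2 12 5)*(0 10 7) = (0 2 12 11 6 7 5 10) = [2, 1, 12, 3, 4, 10, 7, 5, 8, 9, 0, 6, 11]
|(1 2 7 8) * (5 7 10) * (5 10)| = 5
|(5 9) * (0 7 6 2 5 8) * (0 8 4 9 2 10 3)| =|(0 7 6 10 3)(2 5)(4 9)| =10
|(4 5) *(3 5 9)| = 4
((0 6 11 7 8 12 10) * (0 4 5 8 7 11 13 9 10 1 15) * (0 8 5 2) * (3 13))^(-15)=(0 6 3 13 9 10 4 2)(1 15 8 12)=((0 6 3 13 9 10 4 2)(1 15 8 12))^(-15)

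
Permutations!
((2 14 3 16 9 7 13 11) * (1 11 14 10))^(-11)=(1 11 2 10)(3 16 9 7 13 14)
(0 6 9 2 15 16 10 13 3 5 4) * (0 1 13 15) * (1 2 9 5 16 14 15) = (0 6 5 4 2)(1 13 3 16 10)(14 15) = [6, 13, 0, 16, 2, 4, 5, 7, 8, 9, 1, 11, 12, 3, 15, 14, 10]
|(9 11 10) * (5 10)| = |(5 10 9 11)| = 4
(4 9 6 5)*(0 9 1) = (0 9 6 5 4 1) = [9, 0, 2, 3, 1, 4, 5, 7, 8, 6]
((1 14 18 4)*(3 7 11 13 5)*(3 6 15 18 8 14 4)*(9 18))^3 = ((1 4)(3 7 11 13 5 6 15 9 18)(8 14))^3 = (1 4)(3 13 15)(5 9 7)(6 18 11)(8 14)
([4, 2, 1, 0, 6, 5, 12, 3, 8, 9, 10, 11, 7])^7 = [4, 2, 1, 0, 6, 5, 12, 3, 8, 9, 10, 11, 7]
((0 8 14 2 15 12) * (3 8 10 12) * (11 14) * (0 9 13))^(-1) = (0 13 9 12 10)(2 14 11 8 3 15)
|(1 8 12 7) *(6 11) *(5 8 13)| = |(1 13 5 8 12 7)(6 11)| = 6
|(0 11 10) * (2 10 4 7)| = 6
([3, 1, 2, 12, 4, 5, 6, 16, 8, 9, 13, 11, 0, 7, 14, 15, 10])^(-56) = (16)(0 3 12)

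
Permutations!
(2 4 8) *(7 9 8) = (2 4 7 9 8) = [0, 1, 4, 3, 7, 5, 6, 9, 2, 8]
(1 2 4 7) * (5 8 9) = (1 2 4 7)(5 8 9) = [0, 2, 4, 3, 7, 8, 6, 1, 9, 5]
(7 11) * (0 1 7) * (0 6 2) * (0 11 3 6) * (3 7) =[1, 3, 11, 6, 4, 5, 2, 7, 8, 9, 10, 0] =(0 1 3 6 2 11)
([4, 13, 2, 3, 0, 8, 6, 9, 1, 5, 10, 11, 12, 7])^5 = [4, 8, 2, 3, 0, 9, 6, 13, 5, 7, 10, 11, 12, 1]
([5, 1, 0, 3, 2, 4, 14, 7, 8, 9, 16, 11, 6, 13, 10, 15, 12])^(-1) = (0 2 4 5)(6 12 16 10 14)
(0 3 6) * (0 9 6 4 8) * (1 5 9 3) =[1, 5, 2, 4, 8, 9, 3, 7, 0, 6] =(0 1 5 9 6 3 4 8)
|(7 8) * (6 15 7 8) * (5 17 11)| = |(5 17 11)(6 15 7)| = 3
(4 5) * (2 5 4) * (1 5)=(1 5 2)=[0, 5, 1, 3, 4, 2]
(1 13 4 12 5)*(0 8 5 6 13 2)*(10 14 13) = (0 8 5 1 2)(4 12 6 10 14 13) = [8, 2, 0, 3, 12, 1, 10, 7, 5, 9, 14, 11, 6, 4, 13]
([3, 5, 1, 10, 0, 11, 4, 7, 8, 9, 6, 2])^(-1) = [4, 2, 11, 0, 6, 1, 10, 7, 8, 9, 3, 5]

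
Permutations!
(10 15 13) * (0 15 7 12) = (0 15 13 10 7 12) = [15, 1, 2, 3, 4, 5, 6, 12, 8, 9, 7, 11, 0, 10, 14, 13]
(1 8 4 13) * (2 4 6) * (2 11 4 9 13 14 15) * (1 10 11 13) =(1 8 6 13 10 11 4 14 15 2 9) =[0, 8, 9, 3, 14, 5, 13, 7, 6, 1, 11, 4, 12, 10, 15, 2]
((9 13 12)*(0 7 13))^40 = ((0 7 13 12 9))^40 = (13)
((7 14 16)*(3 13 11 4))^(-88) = ((3 13 11 4)(7 14 16))^(-88) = (7 16 14)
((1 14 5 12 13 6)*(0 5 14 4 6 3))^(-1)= ((14)(0 5 12 13 3)(1 4 6))^(-1)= (14)(0 3 13 12 5)(1 6 4)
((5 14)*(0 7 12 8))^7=((0 7 12 8)(5 14))^7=(0 8 12 7)(5 14)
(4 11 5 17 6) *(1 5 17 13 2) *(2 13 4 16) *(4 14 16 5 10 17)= [0, 10, 1, 3, 11, 14, 5, 7, 8, 9, 17, 4, 12, 13, 16, 15, 2, 6]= (1 10 17 6 5 14 16 2)(4 11)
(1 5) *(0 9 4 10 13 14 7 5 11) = (0 9 4 10 13 14 7 5 1 11) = [9, 11, 2, 3, 10, 1, 6, 5, 8, 4, 13, 0, 12, 14, 7]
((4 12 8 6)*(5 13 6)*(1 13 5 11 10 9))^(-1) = ((1 13 6 4 12 8 11 10 9))^(-1) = (1 9 10 11 8 12 4 6 13)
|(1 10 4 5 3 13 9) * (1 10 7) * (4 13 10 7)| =8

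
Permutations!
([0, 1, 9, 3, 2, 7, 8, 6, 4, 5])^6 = [0, 1, 4, 3, 8, 9, 7, 5, 6, 2]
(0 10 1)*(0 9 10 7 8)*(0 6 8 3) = [7, 9, 2, 0, 4, 5, 8, 3, 6, 10, 1] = (0 7 3)(1 9 10)(6 8)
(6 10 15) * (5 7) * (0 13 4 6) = (0 13 4 6 10 15)(5 7) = [13, 1, 2, 3, 6, 7, 10, 5, 8, 9, 15, 11, 12, 4, 14, 0]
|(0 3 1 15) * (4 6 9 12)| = 4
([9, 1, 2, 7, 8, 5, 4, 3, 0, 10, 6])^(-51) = [6, 1, 2, 7, 9, 5, 0, 3, 10, 4, 8]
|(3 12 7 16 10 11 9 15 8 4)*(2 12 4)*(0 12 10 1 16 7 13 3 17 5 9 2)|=30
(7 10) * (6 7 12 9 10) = [0, 1, 2, 3, 4, 5, 7, 6, 8, 10, 12, 11, 9] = (6 7)(9 10 12)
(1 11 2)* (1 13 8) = (1 11 2 13 8) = [0, 11, 13, 3, 4, 5, 6, 7, 1, 9, 10, 2, 12, 8]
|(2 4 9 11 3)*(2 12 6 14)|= |(2 4 9 11 3 12 6 14)|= 8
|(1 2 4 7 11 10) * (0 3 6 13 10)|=|(0 3 6 13 10 1 2 4 7 11)|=10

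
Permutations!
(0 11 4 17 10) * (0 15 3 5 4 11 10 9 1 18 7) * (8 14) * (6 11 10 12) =(0 12 6 11 10 15 3 5 4 17 9 1 18 7)(8 14) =[12, 18, 2, 5, 17, 4, 11, 0, 14, 1, 15, 10, 6, 13, 8, 3, 16, 9, 7]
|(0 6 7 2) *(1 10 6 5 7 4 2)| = 8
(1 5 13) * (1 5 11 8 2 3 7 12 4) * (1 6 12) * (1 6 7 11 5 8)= [0, 5, 3, 11, 7, 13, 12, 6, 2, 9, 10, 1, 4, 8]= (1 5 13 8 2 3 11)(4 7 6 12)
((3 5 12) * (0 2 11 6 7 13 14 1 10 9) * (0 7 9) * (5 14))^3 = (0 6 13 3 10 11 7 12 1 2 9 5 14) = ((0 2 11 6 9 7 13 5 12 3 14 1 10))^3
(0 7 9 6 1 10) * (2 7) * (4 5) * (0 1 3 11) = [2, 10, 7, 11, 5, 4, 3, 9, 8, 6, 1, 0] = (0 2 7 9 6 3 11)(1 10)(4 5)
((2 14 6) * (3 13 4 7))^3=(14)(3 7 4 13)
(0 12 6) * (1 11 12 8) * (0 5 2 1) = [8, 11, 1, 3, 4, 2, 5, 7, 0, 9, 10, 12, 6] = (0 8)(1 11 12 6 5 2)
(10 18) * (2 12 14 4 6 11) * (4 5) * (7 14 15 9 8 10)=(2 12 15 9 8 10 18 7 14 5 4 6 11)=[0, 1, 12, 3, 6, 4, 11, 14, 10, 8, 18, 2, 15, 13, 5, 9, 16, 17, 7]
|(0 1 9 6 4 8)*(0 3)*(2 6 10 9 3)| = |(0 1 3)(2 6 4 8)(9 10)| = 12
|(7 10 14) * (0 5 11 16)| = |(0 5 11 16)(7 10 14)| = 12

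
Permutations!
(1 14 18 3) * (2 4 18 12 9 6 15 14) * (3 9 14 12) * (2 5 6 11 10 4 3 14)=(1 5 6 15 12 2 3)(4 18 9 11 10)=[0, 5, 3, 1, 18, 6, 15, 7, 8, 11, 4, 10, 2, 13, 14, 12, 16, 17, 9]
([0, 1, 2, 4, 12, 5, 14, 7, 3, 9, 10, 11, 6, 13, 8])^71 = (3 8 14 6 12 4)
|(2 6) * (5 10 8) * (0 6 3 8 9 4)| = |(0 6 2 3 8 5 10 9 4)| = 9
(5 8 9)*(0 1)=(0 1)(5 8 9)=[1, 0, 2, 3, 4, 8, 6, 7, 9, 5]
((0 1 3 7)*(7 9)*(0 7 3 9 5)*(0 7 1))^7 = (1 3 7 9 5)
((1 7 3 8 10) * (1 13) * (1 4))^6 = (1 4 13 10 8 3 7)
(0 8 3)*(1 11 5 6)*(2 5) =(0 8 3)(1 11 2 5 6) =[8, 11, 5, 0, 4, 6, 1, 7, 3, 9, 10, 2]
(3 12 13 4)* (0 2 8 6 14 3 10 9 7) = (0 2 8 6 14 3 12 13 4 10 9 7) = [2, 1, 8, 12, 10, 5, 14, 0, 6, 7, 9, 11, 13, 4, 3]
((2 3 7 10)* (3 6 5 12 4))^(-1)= (2 10 7 3 4 12 5 6)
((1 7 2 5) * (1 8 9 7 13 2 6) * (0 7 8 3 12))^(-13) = ((0 7 6 1 13 2 5 3 12)(8 9))^(-13) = (0 2 7 5 6 3 1 12 13)(8 9)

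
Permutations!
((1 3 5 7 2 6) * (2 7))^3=(7)(1 2 3 6 5)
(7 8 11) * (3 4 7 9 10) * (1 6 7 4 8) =(1 6 7)(3 8 11 9 10) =[0, 6, 2, 8, 4, 5, 7, 1, 11, 10, 3, 9]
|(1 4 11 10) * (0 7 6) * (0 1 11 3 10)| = |(0 7 6 1 4 3 10 11)| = 8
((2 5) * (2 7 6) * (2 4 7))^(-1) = ((2 5)(4 7 6))^(-1) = (2 5)(4 6 7)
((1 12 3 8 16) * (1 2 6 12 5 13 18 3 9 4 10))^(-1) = (1 10 4 9 12 6 2 16 8 3 18 13 5)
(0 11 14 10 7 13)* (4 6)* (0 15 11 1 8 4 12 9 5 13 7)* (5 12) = (0 1 8 4 6 5 13 15 11 14 10)(9 12) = [1, 8, 2, 3, 6, 13, 5, 7, 4, 12, 0, 14, 9, 15, 10, 11]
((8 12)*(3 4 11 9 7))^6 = (12)(3 4 11 9 7)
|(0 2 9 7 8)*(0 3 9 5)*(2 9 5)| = |(0 9 7 8 3 5)| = 6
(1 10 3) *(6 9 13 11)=(1 10 3)(6 9 13 11)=[0, 10, 2, 1, 4, 5, 9, 7, 8, 13, 3, 6, 12, 11]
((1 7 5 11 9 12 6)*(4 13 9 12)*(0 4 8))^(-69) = (0 4 13 9 8)(1 11)(5 6)(7 12)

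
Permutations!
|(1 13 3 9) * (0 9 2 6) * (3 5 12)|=|(0 9 1 13 5 12 3 2 6)|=9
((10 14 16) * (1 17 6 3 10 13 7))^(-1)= (1 7 13 16 14 10 3 6 17)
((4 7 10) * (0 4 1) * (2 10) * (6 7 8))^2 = (0 8 7 10)(1 4 6 2)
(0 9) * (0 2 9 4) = (0 4)(2 9) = [4, 1, 9, 3, 0, 5, 6, 7, 8, 2]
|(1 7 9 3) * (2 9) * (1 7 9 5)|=|(1 9 3 7 2 5)|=6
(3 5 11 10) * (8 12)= (3 5 11 10)(8 12)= [0, 1, 2, 5, 4, 11, 6, 7, 12, 9, 3, 10, 8]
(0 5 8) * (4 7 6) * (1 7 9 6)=(0 5 8)(1 7)(4 9 6)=[5, 7, 2, 3, 9, 8, 4, 1, 0, 6]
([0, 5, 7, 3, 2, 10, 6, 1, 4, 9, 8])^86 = [0, 10, 1, 3, 7, 8, 6, 5, 2, 9, 4]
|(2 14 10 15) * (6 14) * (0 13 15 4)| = 8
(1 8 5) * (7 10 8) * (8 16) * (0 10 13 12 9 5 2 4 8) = (0 10 16)(1 7 13 12 9 5)(2 4 8) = [10, 7, 4, 3, 8, 1, 6, 13, 2, 5, 16, 11, 9, 12, 14, 15, 0]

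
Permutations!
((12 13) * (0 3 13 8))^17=((0 3 13 12 8))^17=(0 13 8 3 12)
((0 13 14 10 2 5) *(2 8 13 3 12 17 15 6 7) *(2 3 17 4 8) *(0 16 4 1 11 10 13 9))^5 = (0 3 2 9 7 10 8 6 11 4 15 1 16 17 12 5)(13 14)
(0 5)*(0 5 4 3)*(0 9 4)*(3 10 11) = (3 9 4 10 11) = [0, 1, 2, 9, 10, 5, 6, 7, 8, 4, 11, 3]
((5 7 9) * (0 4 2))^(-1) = (0 2 4)(5 9 7)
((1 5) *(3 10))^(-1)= ((1 5)(3 10))^(-1)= (1 5)(3 10)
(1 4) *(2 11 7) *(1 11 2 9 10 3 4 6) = (1 6)(3 4 11 7 9 10) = [0, 6, 2, 4, 11, 5, 1, 9, 8, 10, 3, 7]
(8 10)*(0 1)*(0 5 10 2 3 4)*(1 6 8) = (0 6 8 2 3 4)(1 5 10) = [6, 5, 3, 4, 0, 10, 8, 7, 2, 9, 1]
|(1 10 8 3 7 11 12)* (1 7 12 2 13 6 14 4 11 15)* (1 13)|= |(1 10 8 3 12 7 15 13 6 14 4 11 2)|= 13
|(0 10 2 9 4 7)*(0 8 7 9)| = 6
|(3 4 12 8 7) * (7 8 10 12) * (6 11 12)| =|(3 4 7)(6 11 12 10)| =12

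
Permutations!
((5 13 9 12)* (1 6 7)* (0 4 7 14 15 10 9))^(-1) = ((0 4 7 1 6 14 15 10 9 12 5 13))^(-1) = (0 13 5 12 9 10 15 14 6 1 7 4)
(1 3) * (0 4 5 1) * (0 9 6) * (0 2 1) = (0 4 5)(1 3 9 6 2) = [4, 3, 1, 9, 5, 0, 2, 7, 8, 6]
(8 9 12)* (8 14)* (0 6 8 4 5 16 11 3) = (0 6 8 9 12 14 4 5 16 11 3) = [6, 1, 2, 0, 5, 16, 8, 7, 9, 12, 10, 3, 14, 13, 4, 15, 11]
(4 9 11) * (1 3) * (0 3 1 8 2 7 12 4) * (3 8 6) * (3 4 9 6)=(0 8 2 7 12 9 11)(4 6)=[8, 1, 7, 3, 6, 5, 4, 12, 2, 11, 10, 0, 9]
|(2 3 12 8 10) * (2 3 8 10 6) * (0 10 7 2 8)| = 6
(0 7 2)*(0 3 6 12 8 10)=[7, 1, 3, 6, 4, 5, 12, 2, 10, 9, 0, 11, 8]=(0 7 2 3 6 12 8 10)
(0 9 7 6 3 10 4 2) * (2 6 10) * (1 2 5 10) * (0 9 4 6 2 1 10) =(0 4 2 9 7 10 6 3 5) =[4, 1, 9, 5, 2, 0, 3, 10, 8, 7, 6]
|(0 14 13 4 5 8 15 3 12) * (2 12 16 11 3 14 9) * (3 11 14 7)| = |(0 9 2 12)(3 16 14 13 4 5 8 15 7)| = 36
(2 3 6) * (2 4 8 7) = [0, 1, 3, 6, 8, 5, 4, 2, 7] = (2 3 6 4 8 7)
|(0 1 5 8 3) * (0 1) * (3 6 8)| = |(1 5 3)(6 8)| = 6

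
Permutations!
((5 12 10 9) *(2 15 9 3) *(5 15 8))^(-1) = ((2 8 5 12 10 3)(9 15))^(-1) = (2 3 10 12 5 8)(9 15)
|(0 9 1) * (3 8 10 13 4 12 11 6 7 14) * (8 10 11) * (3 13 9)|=|(0 3 10 9 1)(4 12 8 11 6 7 14 13)|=40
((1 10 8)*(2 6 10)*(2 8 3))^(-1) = (1 8)(2 3 10 6)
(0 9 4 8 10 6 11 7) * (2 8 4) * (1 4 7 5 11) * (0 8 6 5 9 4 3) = (0 4 7 8 10 5 11 9 2 6 1 3) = [4, 3, 6, 0, 7, 11, 1, 8, 10, 2, 5, 9]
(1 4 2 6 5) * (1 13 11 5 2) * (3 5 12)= [0, 4, 6, 5, 1, 13, 2, 7, 8, 9, 10, 12, 3, 11]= (1 4)(2 6)(3 5 13 11 12)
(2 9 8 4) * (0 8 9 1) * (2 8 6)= (9)(0 6 2 1)(4 8)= [6, 0, 1, 3, 8, 5, 2, 7, 4, 9]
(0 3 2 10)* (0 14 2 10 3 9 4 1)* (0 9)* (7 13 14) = [0, 9, 3, 10, 1, 5, 6, 13, 8, 4, 7, 11, 12, 14, 2] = (1 9 4)(2 3 10 7 13 14)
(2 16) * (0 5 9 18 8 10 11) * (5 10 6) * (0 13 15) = (0 10 11 13 15)(2 16)(5 9 18 8 6) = [10, 1, 16, 3, 4, 9, 5, 7, 6, 18, 11, 13, 12, 15, 14, 0, 2, 17, 8]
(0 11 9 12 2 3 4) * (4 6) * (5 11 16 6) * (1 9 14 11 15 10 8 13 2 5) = (0 16 6 4)(1 9 12 5 15 10 8 13 2 3)(11 14) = [16, 9, 3, 1, 0, 15, 4, 7, 13, 12, 8, 14, 5, 2, 11, 10, 6]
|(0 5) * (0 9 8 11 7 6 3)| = |(0 5 9 8 11 7 6 3)| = 8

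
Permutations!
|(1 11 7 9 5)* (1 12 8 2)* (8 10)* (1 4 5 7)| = |(1 11)(2 4 5 12 10 8)(7 9)| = 6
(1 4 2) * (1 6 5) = (1 4 2 6 5) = [0, 4, 6, 3, 2, 1, 5]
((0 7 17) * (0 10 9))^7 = (0 17 9 7 10)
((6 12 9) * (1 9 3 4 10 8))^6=(1 10 3 6)(4 12 9 8)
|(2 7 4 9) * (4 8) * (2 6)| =6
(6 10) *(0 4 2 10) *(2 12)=[4, 1, 10, 3, 12, 5, 0, 7, 8, 9, 6, 11, 2]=(0 4 12 2 10 6)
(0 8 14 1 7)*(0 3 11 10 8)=(1 7 3 11 10 8 14)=[0, 7, 2, 11, 4, 5, 6, 3, 14, 9, 8, 10, 12, 13, 1]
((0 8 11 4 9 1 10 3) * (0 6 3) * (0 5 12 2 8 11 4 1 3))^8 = ((0 11 1 10 5 12 2 8 4 9 3 6))^8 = (0 4 5)(1 3 2)(6 8 10)(9 12 11)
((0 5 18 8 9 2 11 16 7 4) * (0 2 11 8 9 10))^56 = ((0 5 18 9 11 16 7 4 2 8 10))^56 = (0 5 18 9 11 16 7 4 2 8 10)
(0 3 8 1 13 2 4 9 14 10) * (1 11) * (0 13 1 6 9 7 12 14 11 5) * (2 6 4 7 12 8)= (0 3 2 7 8 5)(4 12 14 10 13 6 9 11)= [3, 1, 7, 2, 12, 0, 9, 8, 5, 11, 13, 4, 14, 6, 10]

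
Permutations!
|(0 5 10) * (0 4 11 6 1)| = 7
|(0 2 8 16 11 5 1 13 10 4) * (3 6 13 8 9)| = 40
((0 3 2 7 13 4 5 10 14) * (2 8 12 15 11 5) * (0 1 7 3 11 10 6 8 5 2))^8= (0 15 11 10 2 14 3 1 5 7 6 13 8 4 12)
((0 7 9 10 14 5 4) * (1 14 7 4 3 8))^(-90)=((0 4)(1 14 5 3 8)(7 9 10))^(-90)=(14)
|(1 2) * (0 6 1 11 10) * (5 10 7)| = 8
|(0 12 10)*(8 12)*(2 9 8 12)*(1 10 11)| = 15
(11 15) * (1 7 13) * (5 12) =(1 7 13)(5 12)(11 15) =[0, 7, 2, 3, 4, 12, 6, 13, 8, 9, 10, 15, 5, 1, 14, 11]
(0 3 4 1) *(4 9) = (0 3 9 4 1) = [3, 0, 2, 9, 1, 5, 6, 7, 8, 4]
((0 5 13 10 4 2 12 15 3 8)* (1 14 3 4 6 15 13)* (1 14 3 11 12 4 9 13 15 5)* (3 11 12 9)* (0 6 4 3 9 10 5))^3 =((0 1 11 10 4 2 3 8 6)(5 14 12 15 9 13))^3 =(0 10 3)(1 4 8)(2 6 11)(5 15)(9 14)(12 13)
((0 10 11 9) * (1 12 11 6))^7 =(12)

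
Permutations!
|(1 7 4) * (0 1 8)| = 5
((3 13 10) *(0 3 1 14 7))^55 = (0 7 14 1 10 13 3)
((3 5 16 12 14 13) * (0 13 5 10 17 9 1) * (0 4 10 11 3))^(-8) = ((0 13)(1 4 10 17 9)(3 11)(5 16 12 14))^(-8) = (1 10 9 4 17)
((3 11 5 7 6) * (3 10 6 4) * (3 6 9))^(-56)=(11)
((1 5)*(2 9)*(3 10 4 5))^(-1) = (1 5 4 10 3)(2 9)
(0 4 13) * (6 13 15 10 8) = (0 4 15 10 8 6 13) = [4, 1, 2, 3, 15, 5, 13, 7, 6, 9, 8, 11, 12, 0, 14, 10]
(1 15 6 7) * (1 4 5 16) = (1 15 6 7 4 5 16) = [0, 15, 2, 3, 5, 16, 7, 4, 8, 9, 10, 11, 12, 13, 14, 6, 1]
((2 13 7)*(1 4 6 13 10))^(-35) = ((1 4 6 13 7 2 10))^(-35) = (13)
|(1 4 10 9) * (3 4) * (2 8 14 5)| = |(1 3 4 10 9)(2 8 14 5)| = 20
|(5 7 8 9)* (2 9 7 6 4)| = |(2 9 5 6 4)(7 8)| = 10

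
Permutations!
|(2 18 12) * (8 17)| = |(2 18 12)(8 17)| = 6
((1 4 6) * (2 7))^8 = (7)(1 6 4)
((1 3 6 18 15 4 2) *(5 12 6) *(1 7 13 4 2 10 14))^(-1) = (1 14 10 4 13 7 2 15 18 6 12 5 3)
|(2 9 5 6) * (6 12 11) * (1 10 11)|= |(1 10 11 6 2 9 5 12)|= 8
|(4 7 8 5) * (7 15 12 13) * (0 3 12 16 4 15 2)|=|(0 3 12 13 7 8 5 15 16 4 2)|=11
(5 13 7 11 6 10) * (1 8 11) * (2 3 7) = (1 8 11 6 10 5 13 2 3 7) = [0, 8, 3, 7, 4, 13, 10, 1, 11, 9, 5, 6, 12, 2]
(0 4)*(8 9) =(0 4)(8 9) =[4, 1, 2, 3, 0, 5, 6, 7, 9, 8]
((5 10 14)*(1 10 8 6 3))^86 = (1 14 8 3 10 5 6)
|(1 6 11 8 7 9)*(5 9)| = 7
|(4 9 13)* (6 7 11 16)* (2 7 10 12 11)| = 30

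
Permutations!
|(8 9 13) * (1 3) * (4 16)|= |(1 3)(4 16)(8 9 13)|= 6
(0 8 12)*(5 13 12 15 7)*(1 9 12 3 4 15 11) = (0 8 11 1 9 12)(3 4 15 7 5 13) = [8, 9, 2, 4, 15, 13, 6, 5, 11, 12, 10, 1, 0, 3, 14, 7]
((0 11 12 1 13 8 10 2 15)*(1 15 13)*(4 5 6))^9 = ((0 11 12 15)(2 13 8 10)(4 5 6))^9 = (0 11 12 15)(2 13 8 10)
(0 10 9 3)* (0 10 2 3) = (0 2 3 10 9) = [2, 1, 3, 10, 4, 5, 6, 7, 8, 0, 9]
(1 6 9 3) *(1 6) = (3 6 9) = [0, 1, 2, 6, 4, 5, 9, 7, 8, 3]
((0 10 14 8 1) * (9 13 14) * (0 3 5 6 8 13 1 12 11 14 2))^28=(0 9 3 6 12 14 2 10 1 5 8 11 13)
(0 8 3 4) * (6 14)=[8, 1, 2, 4, 0, 5, 14, 7, 3, 9, 10, 11, 12, 13, 6]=(0 8 3 4)(6 14)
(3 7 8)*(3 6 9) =(3 7 8 6 9) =[0, 1, 2, 7, 4, 5, 9, 8, 6, 3]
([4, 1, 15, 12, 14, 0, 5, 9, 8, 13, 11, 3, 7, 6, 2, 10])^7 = (0 3)(2 9)(4 12)(5 11)(6 10)(7 14)(13 15)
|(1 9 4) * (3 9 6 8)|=6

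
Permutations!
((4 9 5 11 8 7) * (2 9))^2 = ((2 9 5 11 8 7 4))^2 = (2 5 8 4 9 11 7)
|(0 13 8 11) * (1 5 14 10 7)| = |(0 13 8 11)(1 5 14 10 7)| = 20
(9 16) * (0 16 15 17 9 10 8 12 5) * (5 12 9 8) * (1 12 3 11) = [16, 12, 2, 11, 4, 0, 6, 7, 9, 15, 5, 1, 3, 13, 14, 17, 10, 8] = (0 16 10 5)(1 12 3 11)(8 9 15 17)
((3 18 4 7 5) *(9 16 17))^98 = (3 7 18 5 4)(9 17 16)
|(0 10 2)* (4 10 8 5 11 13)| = |(0 8 5 11 13 4 10 2)| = 8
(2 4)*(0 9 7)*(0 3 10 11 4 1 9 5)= [5, 9, 1, 10, 2, 0, 6, 3, 8, 7, 11, 4]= (0 5)(1 9 7 3 10 11 4 2)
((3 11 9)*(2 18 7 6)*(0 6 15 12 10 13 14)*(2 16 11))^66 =(0 12 2 16 13 7 9)(3 6 10 18 11 14 15) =((0 6 16 11 9 3 2 18 7 15 12 10 13 14))^66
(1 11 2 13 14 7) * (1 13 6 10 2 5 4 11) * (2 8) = [0, 1, 6, 3, 11, 4, 10, 13, 2, 9, 8, 5, 12, 14, 7] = (2 6 10 8)(4 11 5)(7 13 14)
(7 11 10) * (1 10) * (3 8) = [0, 10, 2, 8, 4, 5, 6, 11, 3, 9, 7, 1] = (1 10 7 11)(3 8)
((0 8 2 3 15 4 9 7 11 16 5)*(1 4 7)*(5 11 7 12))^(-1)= (0 5 12 15 3 2 8)(1 9 4)(11 16)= ((0 8 2 3 15 12 5)(1 4 9)(11 16))^(-1)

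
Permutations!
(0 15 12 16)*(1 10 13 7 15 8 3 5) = (0 8 3 5 1 10 13 7 15 12 16) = [8, 10, 2, 5, 4, 1, 6, 15, 3, 9, 13, 11, 16, 7, 14, 12, 0]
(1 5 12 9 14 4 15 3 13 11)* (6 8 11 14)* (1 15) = (1 5 12 9 6 8 11 15 3 13 14 4) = [0, 5, 2, 13, 1, 12, 8, 7, 11, 6, 10, 15, 9, 14, 4, 3]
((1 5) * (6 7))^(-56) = ((1 5)(6 7))^(-56) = (7)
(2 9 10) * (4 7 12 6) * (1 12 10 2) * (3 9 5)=(1 12 6 4 7 10)(2 5 3 9)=[0, 12, 5, 9, 7, 3, 4, 10, 8, 2, 1, 11, 6]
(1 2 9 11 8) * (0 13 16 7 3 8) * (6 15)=(0 13 16 7 3 8 1 2 9 11)(6 15)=[13, 2, 9, 8, 4, 5, 15, 3, 1, 11, 10, 0, 12, 16, 14, 6, 7]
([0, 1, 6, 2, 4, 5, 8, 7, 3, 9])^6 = [0, 1, 8, 6, 4, 5, 3, 7, 2, 9]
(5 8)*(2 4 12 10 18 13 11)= (2 4 12 10 18 13 11)(5 8)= [0, 1, 4, 3, 12, 8, 6, 7, 5, 9, 18, 2, 10, 11, 14, 15, 16, 17, 13]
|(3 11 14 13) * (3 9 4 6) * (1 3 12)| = 9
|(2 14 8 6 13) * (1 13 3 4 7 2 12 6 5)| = |(1 13 12 6 3 4 7 2 14 8 5)| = 11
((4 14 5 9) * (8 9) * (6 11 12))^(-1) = ((4 14 5 8 9)(6 11 12))^(-1) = (4 9 8 5 14)(6 12 11)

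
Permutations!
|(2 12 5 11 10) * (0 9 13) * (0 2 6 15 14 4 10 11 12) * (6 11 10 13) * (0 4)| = |(0 9 6 15 14)(2 4 13)(5 12)(10 11)| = 30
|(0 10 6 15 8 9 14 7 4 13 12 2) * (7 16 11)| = |(0 10 6 15 8 9 14 16 11 7 4 13 12 2)| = 14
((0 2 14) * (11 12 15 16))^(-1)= (0 14 2)(11 16 15 12)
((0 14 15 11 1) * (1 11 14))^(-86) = (15)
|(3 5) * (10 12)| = 2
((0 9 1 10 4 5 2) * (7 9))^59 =(0 1 5 7 10 2 9 4)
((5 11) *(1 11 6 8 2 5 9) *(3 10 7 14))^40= ((1 11 9)(2 5 6 8)(3 10 7 14))^40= (14)(1 11 9)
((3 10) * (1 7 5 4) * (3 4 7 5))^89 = (1 4 10 3 7 5)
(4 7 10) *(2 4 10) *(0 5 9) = (10)(0 5 9)(2 4 7) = [5, 1, 4, 3, 7, 9, 6, 2, 8, 0, 10]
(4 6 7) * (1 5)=(1 5)(4 6 7)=[0, 5, 2, 3, 6, 1, 7, 4]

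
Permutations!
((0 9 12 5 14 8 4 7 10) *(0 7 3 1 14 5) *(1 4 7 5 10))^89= ((0 9 12)(1 14 8 7)(3 4)(5 10))^89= (0 12 9)(1 14 8 7)(3 4)(5 10)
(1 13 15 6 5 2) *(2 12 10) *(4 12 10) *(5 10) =(1 13 15 6 10 2)(4 12) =[0, 13, 1, 3, 12, 5, 10, 7, 8, 9, 2, 11, 4, 15, 14, 6]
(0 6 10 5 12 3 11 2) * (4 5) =[6, 1, 0, 11, 5, 12, 10, 7, 8, 9, 4, 2, 3] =(0 6 10 4 5 12 3 11 2)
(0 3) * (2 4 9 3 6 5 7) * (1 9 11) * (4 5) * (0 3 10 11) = (0 6 4)(1 9 10 11)(2 5 7) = [6, 9, 5, 3, 0, 7, 4, 2, 8, 10, 11, 1]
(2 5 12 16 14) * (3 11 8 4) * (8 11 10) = (2 5 12 16 14)(3 10 8 4) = [0, 1, 5, 10, 3, 12, 6, 7, 4, 9, 8, 11, 16, 13, 2, 15, 14]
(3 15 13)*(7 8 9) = [0, 1, 2, 15, 4, 5, 6, 8, 9, 7, 10, 11, 12, 3, 14, 13] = (3 15 13)(7 8 9)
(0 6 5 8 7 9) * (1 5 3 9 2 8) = (0 6 3 9)(1 5)(2 8 7) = [6, 5, 8, 9, 4, 1, 3, 2, 7, 0]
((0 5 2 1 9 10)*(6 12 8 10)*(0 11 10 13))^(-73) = (0 13 8 12 6 9 1 2 5)(10 11)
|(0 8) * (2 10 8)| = 4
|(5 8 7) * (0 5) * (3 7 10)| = 6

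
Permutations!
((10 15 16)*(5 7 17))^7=((5 7 17)(10 15 16))^7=(5 7 17)(10 15 16)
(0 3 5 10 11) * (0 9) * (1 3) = (0 1 3 5 10 11 9) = [1, 3, 2, 5, 4, 10, 6, 7, 8, 0, 11, 9]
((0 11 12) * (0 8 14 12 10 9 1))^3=((0 11 10 9 1)(8 14 12))^3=(14)(0 9 11 1 10)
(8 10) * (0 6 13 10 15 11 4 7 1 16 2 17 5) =[6, 16, 17, 3, 7, 0, 13, 1, 15, 9, 8, 4, 12, 10, 14, 11, 2, 5] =(0 6 13 10 8 15 11 4 7 1 16 2 17 5)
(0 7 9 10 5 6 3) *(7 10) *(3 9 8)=[10, 1, 2, 0, 4, 6, 9, 8, 3, 7, 5]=(0 10 5 6 9 7 8 3)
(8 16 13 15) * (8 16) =(13 15 16) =[0, 1, 2, 3, 4, 5, 6, 7, 8, 9, 10, 11, 12, 15, 14, 16, 13]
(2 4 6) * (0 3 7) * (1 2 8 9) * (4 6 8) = [3, 2, 6, 7, 8, 5, 4, 0, 9, 1] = (0 3 7)(1 2 6 4 8 9)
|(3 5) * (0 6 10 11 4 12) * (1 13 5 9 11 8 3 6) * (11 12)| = |(0 1 13 5 6 10 8 3 9 12)(4 11)| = 10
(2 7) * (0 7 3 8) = [7, 1, 3, 8, 4, 5, 6, 2, 0] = (0 7 2 3 8)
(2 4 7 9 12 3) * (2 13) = (2 4 7 9 12 3 13) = [0, 1, 4, 13, 7, 5, 6, 9, 8, 12, 10, 11, 3, 2]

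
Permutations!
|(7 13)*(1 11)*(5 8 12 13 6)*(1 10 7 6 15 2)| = 30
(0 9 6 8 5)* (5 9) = (0 5)(6 8 9) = [5, 1, 2, 3, 4, 0, 8, 7, 9, 6]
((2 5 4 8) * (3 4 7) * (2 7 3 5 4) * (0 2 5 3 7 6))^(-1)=((0 2 4 8 6)(3 5 7))^(-1)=(0 6 8 4 2)(3 7 5)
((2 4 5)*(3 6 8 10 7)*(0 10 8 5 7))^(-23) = ((0 10)(2 4 7 3 6 5))^(-23) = (0 10)(2 4 7 3 6 5)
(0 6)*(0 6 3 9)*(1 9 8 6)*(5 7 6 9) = [3, 5, 2, 8, 4, 7, 1, 6, 9, 0] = (0 3 8 9)(1 5 7 6)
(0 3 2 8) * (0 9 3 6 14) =[6, 1, 8, 2, 4, 5, 14, 7, 9, 3, 10, 11, 12, 13, 0] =(0 6 14)(2 8 9 3)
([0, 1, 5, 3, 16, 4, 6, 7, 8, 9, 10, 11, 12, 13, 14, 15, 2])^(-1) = [0, 1, 16, 3, 5, 2, 6, 7, 8, 9, 10, 11, 12, 13, 14, 15, 4]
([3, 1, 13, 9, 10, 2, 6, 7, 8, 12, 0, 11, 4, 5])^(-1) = (0 10 4 12 9 3)(2 5 13)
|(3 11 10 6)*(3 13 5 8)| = 7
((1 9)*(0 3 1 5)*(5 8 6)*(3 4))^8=(9)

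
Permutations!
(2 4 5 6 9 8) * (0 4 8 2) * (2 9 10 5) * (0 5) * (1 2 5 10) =(0 4 5 6 1 2 8 10) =[4, 2, 8, 3, 5, 6, 1, 7, 10, 9, 0]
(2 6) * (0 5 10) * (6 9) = (0 5 10)(2 9 6) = [5, 1, 9, 3, 4, 10, 2, 7, 8, 6, 0]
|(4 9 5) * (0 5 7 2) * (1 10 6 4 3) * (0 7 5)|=14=|(1 10 6 4 9 5 3)(2 7)|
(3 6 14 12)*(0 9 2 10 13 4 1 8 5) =[9, 8, 10, 6, 1, 0, 14, 7, 5, 2, 13, 11, 3, 4, 12] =(0 9 2 10 13 4 1 8 5)(3 6 14 12)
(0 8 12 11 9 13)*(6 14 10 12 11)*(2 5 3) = (0 8 11 9 13)(2 5 3)(6 14 10 12) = [8, 1, 5, 2, 4, 3, 14, 7, 11, 13, 12, 9, 6, 0, 10]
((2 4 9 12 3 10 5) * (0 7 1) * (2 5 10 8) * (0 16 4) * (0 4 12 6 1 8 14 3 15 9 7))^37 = ((1 16 12 15 9 6)(2 4 7 8)(3 14))^37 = (1 16 12 15 9 6)(2 4 7 8)(3 14)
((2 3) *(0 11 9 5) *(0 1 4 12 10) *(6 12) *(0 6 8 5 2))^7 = ((0 11 9 2 3)(1 4 8 5)(6 12 10))^7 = (0 9 3 11 2)(1 5 8 4)(6 12 10)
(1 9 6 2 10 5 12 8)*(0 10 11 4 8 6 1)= (0 10 5 12 6 2 11 4 8)(1 9)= [10, 9, 11, 3, 8, 12, 2, 7, 0, 1, 5, 4, 6]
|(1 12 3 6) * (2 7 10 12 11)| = |(1 11 2 7 10 12 3 6)| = 8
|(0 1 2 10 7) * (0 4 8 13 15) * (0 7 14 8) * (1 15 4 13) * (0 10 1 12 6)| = |(0 15 7 13 4 10 14 8 12 6)(1 2)| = 10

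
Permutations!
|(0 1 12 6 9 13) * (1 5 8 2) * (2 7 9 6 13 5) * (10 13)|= 12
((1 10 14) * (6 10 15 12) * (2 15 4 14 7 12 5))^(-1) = ((1 4 14)(2 15 5)(6 10 7 12))^(-1) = (1 14 4)(2 5 15)(6 12 7 10)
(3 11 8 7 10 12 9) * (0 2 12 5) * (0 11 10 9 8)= (0 2 12 8 7 9 3 10 5 11)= [2, 1, 12, 10, 4, 11, 6, 9, 7, 3, 5, 0, 8]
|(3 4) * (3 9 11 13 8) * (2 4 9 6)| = 15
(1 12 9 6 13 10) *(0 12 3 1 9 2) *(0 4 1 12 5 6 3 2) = (0 5 6 13 10 9 3 12)(1 2 4) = [5, 2, 4, 12, 1, 6, 13, 7, 8, 3, 9, 11, 0, 10]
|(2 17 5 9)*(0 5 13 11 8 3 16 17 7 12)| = |(0 5 9 2 7 12)(3 16 17 13 11 8)| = 6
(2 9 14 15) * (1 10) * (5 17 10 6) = (1 6 5 17 10)(2 9 14 15) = [0, 6, 9, 3, 4, 17, 5, 7, 8, 14, 1, 11, 12, 13, 15, 2, 16, 10]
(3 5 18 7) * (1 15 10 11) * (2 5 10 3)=(1 15 3 10 11)(2 5 18 7)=[0, 15, 5, 10, 4, 18, 6, 2, 8, 9, 11, 1, 12, 13, 14, 3, 16, 17, 7]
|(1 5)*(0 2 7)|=|(0 2 7)(1 5)|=6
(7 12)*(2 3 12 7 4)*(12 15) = (2 3 15 12 4) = [0, 1, 3, 15, 2, 5, 6, 7, 8, 9, 10, 11, 4, 13, 14, 12]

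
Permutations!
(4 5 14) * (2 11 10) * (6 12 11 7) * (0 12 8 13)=[12, 1, 7, 3, 5, 14, 8, 6, 13, 9, 2, 10, 11, 0, 4]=(0 12 11 10 2 7 6 8 13)(4 5 14)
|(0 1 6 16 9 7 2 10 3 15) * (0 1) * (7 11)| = 10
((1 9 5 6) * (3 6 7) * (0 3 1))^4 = (9)(0 3 6)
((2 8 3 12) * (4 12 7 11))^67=((2 8 3 7 11 4 12))^67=(2 11 8 4 3 12 7)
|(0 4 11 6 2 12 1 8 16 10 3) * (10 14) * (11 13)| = 13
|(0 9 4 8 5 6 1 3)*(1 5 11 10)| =8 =|(0 9 4 8 11 10 1 3)(5 6)|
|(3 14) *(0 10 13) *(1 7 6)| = 6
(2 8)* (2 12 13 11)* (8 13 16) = (2 13 11)(8 12 16) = [0, 1, 13, 3, 4, 5, 6, 7, 12, 9, 10, 2, 16, 11, 14, 15, 8]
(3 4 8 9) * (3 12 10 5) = (3 4 8 9 12 10 5) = [0, 1, 2, 4, 8, 3, 6, 7, 9, 12, 5, 11, 10]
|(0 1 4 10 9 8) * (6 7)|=|(0 1 4 10 9 8)(6 7)|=6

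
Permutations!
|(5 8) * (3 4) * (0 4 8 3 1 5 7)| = 7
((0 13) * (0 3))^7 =((0 13 3))^7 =(0 13 3)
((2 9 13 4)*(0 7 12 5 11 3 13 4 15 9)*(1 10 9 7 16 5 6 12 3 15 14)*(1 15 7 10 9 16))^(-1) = ((0 1 9 4 2)(3 13 14 15 10 16 5 11 7)(6 12))^(-1) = (0 2 4 9 1)(3 7 11 5 16 10 15 14 13)(6 12)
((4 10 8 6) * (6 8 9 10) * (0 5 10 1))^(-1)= ((0 5 10 9 1)(4 6))^(-1)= (0 1 9 10 5)(4 6)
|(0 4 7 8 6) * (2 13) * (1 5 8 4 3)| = 6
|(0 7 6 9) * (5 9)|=5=|(0 7 6 5 9)|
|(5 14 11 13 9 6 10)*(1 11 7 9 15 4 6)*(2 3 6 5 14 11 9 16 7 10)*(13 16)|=42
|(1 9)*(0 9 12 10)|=5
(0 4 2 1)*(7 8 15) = [4, 0, 1, 3, 2, 5, 6, 8, 15, 9, 10, 11, 12, 13, 14, 7] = (0 4 2 1)(7 8 15)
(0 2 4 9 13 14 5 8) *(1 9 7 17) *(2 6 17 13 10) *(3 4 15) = (0 6 17 1 9 10 2 15 3 4 7 13 14 5 8) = [6, 9, 15, 4, 7, 8, 17, 13, 0, 10, 2, 11, 12, 14, 5, 3, 16, 1]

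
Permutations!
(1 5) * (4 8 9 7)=(1 5)(4 8 9 7)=[0, 5, 2, 3, 8, 1, 6, 4, 9, 7]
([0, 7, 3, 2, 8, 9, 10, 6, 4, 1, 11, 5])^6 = (1 9 5 11 10 6 7)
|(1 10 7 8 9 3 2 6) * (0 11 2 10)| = 5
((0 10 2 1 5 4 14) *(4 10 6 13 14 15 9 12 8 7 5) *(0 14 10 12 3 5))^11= (0 12 9 1 13 7 5 15 2 6 8 3 4 10)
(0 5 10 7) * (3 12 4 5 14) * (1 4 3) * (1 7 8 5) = (0 14 7)(1 4)(3 12)(5 10 8) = [14, 4, 2, 12, 1, 10, 6, 0, 5, 9, 8, 11, 3, 13, 7]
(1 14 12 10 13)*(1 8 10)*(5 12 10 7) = (1 14 10 13 8 7 5 12) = [0, 14, 2, 3, 4, 12, 6, 5, 7, 9, 13, 11, 1, 8, 10]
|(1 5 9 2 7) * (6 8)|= 10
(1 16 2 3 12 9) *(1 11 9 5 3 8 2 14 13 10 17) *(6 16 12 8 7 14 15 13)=(1 12 5 3 8 2 7 14 6 16 15 13 10 17)(9 11)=[0, 12, 7, 8, 4, 3, 16, 14, 2, 11, 17, 9, 5, 10, 6, 13, 15, 1]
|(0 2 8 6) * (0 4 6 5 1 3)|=|(0 2 8 5 1 3)(4 6)|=6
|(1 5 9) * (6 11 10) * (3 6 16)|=|(1 5 9)(3 6 11 10 16)|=15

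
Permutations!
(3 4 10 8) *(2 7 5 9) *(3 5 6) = (2 7 6 3 4 10 8 5 9) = [0, 1, 7, 4, 10, 9, 3, 6, 5, 2, 8]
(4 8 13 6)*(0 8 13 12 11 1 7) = (0 8 12 11 1 7)(4 13 6) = [8, 7, 2, 3, 13, 5, 4, 0, 12, 9, 10, 1, 11, 6]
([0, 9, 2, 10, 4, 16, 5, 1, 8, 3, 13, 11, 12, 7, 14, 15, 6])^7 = (1 9 3 10 13 7)(5 16 6)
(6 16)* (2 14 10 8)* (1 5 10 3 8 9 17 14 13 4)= (1 5 10 9 17 14 3 8 2 13 4)(6 16)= [0, 5, 13, 8, 1, 10, 16, 7, 2, 17, 9, 11, 12, 4, 3, 15, 6, 14]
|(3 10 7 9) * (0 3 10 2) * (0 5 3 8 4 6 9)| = 21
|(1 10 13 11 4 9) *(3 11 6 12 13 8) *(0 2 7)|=21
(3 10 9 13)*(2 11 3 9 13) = (2 11 3 10 13 9) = [0, 1, 11, 10, 4, 5, 6, 7, 8, 2, 13, 3, 12, 9]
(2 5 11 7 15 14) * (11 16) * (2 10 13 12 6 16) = (2 5)(6 16 11 7 15 14 10 13 12) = [0, 1, 5, 3, 4, 2, 16, 15, 8, 9, 13, 7, 6, 12, 10, 14, 11]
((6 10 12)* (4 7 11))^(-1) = ((4 7 11)(6 10 12))^(-1) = (4 11 7)(6 12 10)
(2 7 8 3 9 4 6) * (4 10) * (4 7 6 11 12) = (2 6)(3 9 10 7 8)(4 11 12) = [0, 1, 6, 9, 11, 5, 2, 8, 3, 10, 7, 12, 4]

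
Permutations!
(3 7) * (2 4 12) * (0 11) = (0 11)(2 4 12)(3 7) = [11, 1, 4, 7, 12, 5, 6, 3, 8, 9, 10, 0, 2]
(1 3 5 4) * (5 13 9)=(1 3 13 9 5 4)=[0, 3, 2, 13, 1, 4, 6, 7, 8, 5, 10, 11, 12, 9]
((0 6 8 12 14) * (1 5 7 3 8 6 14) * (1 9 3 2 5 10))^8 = (14)(2 7 5)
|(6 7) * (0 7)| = |(0 7 6)| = 3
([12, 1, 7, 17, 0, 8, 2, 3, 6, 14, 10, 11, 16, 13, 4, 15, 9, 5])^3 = (0 9)(2 17 6 3 8 7 5)(4 16)(12 14)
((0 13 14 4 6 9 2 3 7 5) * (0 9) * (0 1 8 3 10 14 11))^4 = (0 13 11)(1 5 14 8 9 4 3 2 6 7 10)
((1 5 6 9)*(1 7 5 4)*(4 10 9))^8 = (1 10 9 7 5 6 4) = ((1 10 9 7 5 6 4))^8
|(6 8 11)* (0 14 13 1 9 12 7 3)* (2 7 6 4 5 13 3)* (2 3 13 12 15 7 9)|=|(0 14 13 1 2 9 15 7 3)(4 5 12 6 8 11)|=18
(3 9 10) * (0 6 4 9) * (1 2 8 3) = (0 6 4 9 10 1 2 8 3) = [6, 2, 8, 0, 9, 5, 4, 7, 3, 10, 1]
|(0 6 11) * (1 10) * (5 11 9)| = 10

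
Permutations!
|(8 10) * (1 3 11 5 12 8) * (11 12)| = 10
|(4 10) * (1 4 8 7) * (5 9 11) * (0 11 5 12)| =|(0 11 12)(1 4 10 8 7)(5 9)| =30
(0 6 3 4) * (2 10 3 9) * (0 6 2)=[2, 1, 10, 4, 6, 5, 9, 7, 8, 0, 3]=(0 2 10 3 4 6 9)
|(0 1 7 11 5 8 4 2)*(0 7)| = 6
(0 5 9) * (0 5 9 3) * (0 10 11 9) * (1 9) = (1 9 5 3 10 11) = [0, 9, 2, 10, 4, 3, 6, 7, 8, 5, 11, 1]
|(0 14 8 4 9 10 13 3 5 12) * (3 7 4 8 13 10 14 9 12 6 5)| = 14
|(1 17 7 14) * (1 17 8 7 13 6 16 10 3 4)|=11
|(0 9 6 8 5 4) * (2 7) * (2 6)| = 8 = |(0 9 2 7 6 8 5 4)|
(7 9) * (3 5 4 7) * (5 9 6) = (3 9)(4 7 6 5) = [0, 1, 2, 9, 7, 4, 5, 6, 8, 3]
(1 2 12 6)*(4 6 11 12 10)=(1 2 10 4 6)(11 12)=[0, 2, 10, 3, 6, 5, 1, 7, 8, 9, 4, 12, 11]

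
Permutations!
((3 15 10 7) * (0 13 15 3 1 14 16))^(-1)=(0 16 14 1 7 10 15 13)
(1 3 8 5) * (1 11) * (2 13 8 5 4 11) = [0, 3, 13, 5, 11, 2, 6, 7, 4, 9, 10, 1, 12, 8] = (1 3 5 2 13 8 4 11)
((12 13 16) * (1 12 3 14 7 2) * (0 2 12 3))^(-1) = (0 16 13 12 7 14 3 1 2)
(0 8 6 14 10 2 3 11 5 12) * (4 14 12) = (0 8 6 12)(2 3 11 5 4 14 10) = [8, 1, 3, 11, 14, 4, 12, 7, 6, 9, 2, 5, 0, 13, 10]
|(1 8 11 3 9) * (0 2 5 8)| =|(0 2 5 8 11 3 9 1)| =8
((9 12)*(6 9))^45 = (12) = ((6 9 12))^45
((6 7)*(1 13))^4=((1 13)(6 7))^4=(13)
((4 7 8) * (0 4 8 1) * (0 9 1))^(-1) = ((0 4 7)(1 9))^(-1) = (0 7 4)(1 9)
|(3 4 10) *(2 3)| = 4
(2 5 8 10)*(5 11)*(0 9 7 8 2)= (0 9 7 8 10)(2 11 5)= [9, 1, 11, 3, 4, 2, 6, 8, 10, 7, 0, 5]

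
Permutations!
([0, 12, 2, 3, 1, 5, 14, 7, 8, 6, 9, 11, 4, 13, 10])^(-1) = [0, 4, 2, 3, 12, 5, 9, 7, 8, 10, 14, 11, 1, 13, 6]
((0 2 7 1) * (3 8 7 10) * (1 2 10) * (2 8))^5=((0 10 3 2 1)(7 8))^5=(10)(7 8)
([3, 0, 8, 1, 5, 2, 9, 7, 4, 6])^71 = [1, 3, 5, 0, 8, 4, 9, 7, 2, 6]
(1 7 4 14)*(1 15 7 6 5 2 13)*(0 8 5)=(0 8 5 2 13 1 6)(4 14 15 7)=[8, 6, 13, 3, 14, 2, 0, 4, 5, 9, 10, 11, 12, 1, 15, 7]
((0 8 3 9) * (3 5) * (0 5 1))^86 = (0 1 8)(3 5 9)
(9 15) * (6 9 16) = (6 9 15 16) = [0, 1, 2, 3, 4, 5, 9, 7, 8, 15, 10, 11, 12, 13, 14, 16, 6]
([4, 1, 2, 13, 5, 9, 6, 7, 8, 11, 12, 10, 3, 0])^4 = [11, 1, 2, 5, 10, 12, 6, 7, 8, 3, 0, 13, 4, 9]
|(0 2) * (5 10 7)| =6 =|(0 2)(5 10 7)|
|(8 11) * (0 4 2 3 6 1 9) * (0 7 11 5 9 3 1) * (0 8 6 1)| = 6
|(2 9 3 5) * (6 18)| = 4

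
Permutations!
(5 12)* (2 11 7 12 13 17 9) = (2 11 7 12 5 13 17 9) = [0, 1, 11, 3, 4, 13, 6, 12, 8, 2, 10, 7, 5, 17, 14, 15, 16, 9]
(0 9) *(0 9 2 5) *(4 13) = [2, 1, 5, 3, 13, 0, 6, 7, 8, 9, 10, 11, 12, 4] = (0 2 5)(4 13)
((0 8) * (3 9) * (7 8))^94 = (9)(0 7 8)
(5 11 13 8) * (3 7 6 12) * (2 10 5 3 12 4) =(2 10 5 11 13 8 3 7 6 4) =[0, 1, 10, 7, 2, 11, 4, 6, 3, 9, 5, 13, 12, 8]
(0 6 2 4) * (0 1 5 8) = [6, 5, 4, 3, 1, 8, 2, 7, 0] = (0 6 2 4 1 5 8)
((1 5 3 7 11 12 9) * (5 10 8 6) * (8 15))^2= (1 15 6 3 11 9 10 8 5 7 12)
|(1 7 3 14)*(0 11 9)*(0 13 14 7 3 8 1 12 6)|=28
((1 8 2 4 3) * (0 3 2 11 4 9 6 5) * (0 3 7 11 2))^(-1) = (0 4 11 7)(1 3 5 6 9 2 8)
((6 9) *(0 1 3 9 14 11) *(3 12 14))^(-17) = (0 14 1 11 12)(3 9 6)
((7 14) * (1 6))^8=(14)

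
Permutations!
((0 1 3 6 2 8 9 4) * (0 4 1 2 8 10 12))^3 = (0 12 10 2)(1 8 3 9 6)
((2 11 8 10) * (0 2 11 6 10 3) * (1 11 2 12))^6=(12)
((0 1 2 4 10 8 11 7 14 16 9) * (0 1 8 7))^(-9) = (1 9 16 14 7 10 4 2)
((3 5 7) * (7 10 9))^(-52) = (3 9 5 7 10)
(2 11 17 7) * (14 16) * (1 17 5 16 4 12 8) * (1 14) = (1 17 7 2 11 5 16)(4 12 8 14) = [0, 17, 11, 3, 12, 16, 6, 2, 14, 9, 10, 5, 8, 13, 4, 15, 1, 7]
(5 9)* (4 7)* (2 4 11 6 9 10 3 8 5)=(2 4 7 11 6 9)(3 8 5 10)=[0, 1, 4, 8, 7, 10, 9, 11, 5, 2, 3, 6]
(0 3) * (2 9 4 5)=[3, 1, 9, 0, 5, 2, 6, 7, 8, 4]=(0 3)(2 9 4 5)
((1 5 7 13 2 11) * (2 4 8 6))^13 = (1 4 11 13 2 7 6 5 8)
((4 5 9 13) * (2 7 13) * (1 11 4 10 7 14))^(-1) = ((1 11 4 5 9 2 14)(7 13 10))^(-1) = (1 14 2 9 5 4 11)(7 10 13)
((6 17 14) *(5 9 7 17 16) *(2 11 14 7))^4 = (17)(2 16 11 5 14 9 6)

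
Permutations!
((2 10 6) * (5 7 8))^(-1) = ((2 10 6)(5 7 8))^(-1) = (2 6 10)(5 8 7)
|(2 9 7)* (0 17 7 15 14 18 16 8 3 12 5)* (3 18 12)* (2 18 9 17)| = |(0 2 17 7 18 16 8 9 15 14 12 5)| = 12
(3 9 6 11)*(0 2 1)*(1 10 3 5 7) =(0 2 10 3 9 6 11 5 7 1) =[2, 0, 10, 9, 4, 7, 11, 1, 8, 6, 3, 5]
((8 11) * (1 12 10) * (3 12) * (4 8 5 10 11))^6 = (12) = ((1 3 12 11 5 10)(4 8))^6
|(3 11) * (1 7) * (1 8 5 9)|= |(1 7 8 5 9)(3 11)|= 10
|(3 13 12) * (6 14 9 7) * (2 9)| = |(2 9 7 6 14)(3 13 12)| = 15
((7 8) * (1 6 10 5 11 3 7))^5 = (1 3 10 8 11 6 7 5)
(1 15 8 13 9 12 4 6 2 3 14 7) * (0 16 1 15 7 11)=[16, 7, 3, 14, 6, 5, 2, 15, 13, 12, 10, 0, 4, 9, 11, 8, 1]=(0 16 1 7 15 8 13 9 12 4 6 2 3 14 11)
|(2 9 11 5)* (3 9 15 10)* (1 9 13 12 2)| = 12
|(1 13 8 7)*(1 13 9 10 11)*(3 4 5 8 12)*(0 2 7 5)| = 28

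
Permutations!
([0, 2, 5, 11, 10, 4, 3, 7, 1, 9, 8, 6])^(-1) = (1 8 10 4 5 2)(3 6 11)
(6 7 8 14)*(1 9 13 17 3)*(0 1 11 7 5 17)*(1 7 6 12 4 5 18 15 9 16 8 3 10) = (0 7 3 11 6 18 15 9 13)(1 16 8 14 12 4 5 17 10) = [7, 16, 2, 11, 5, 17, 18, 3, 14, 13, 1, 6, 4, 0, 12, 9, 8, 10, 15]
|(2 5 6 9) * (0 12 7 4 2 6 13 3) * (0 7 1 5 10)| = 10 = |(0 12 1 5 13 3 7 4 2 10)(6 9)|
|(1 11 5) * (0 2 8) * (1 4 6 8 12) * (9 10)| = 18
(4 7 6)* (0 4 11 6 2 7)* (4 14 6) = [14, 1, 7, 3, 0, 5, 11, 2, 8, 9, 10, 4, 12, 13, 6] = (0 14 6 11 4)(2 7)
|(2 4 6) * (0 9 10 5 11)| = 15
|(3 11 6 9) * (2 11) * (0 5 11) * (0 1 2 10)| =|(0 5 11 6 9 3 10)(1 2)| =14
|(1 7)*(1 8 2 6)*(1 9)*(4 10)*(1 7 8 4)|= 8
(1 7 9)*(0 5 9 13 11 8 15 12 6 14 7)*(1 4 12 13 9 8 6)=[5, 0, 2, 3, 12, 8, 14, 9, 15, 4, 10, 6, 1, 11, 7, 13]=(0 5 8 15 13 11 6 14 7 9 4 12 1)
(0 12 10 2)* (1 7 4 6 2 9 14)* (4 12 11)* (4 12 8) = [11, 7, 0, 3, 6, 5, 2, 8, 4, 14, 9, 12, 10, 13, 1] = (0 11 12 10 9 14 1 7 8 4 6 2)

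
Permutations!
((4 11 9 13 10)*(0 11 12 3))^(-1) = ((0 11 9 13 10 4 12 3))^(-1) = (0 3 12 4 10 13 9 11)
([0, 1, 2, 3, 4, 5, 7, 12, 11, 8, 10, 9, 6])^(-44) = (6 7 12)(8 11 9)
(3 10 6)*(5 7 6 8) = (3 10 8 5 7 6) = [0, 1, 2, 10, 4, 7, 3, 6, 5, 9, 8]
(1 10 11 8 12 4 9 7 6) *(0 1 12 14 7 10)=(0 1)(4 9 10 11 8 14 7 6 12)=[1, 0, 2, 3, 9, 5, 12, 6, 14, 10, 11, 8, 4, 13, 7]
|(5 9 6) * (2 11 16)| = 3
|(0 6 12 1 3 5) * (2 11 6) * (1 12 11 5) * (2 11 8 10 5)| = 6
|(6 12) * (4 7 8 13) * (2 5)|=|(2 5)(4 7 8 13)(6 12)|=4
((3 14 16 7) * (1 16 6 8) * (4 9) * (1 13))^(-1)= (1 13 8 6 14 3 7 16)(4 9)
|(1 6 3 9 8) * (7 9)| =6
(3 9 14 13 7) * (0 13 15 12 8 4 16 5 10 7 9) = (0 13 9 14 15 12 8 4 16 5 10 7 3) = [13, 1, 2, 0, 16, 10, 6, 3, 4, 14, 7, 11, 8, 9, 15, 12, 5]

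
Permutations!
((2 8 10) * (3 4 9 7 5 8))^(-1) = (2 10 8 5 7 9 4 3)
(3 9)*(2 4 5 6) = (2 4 5 6)(3 9) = [0, 1, 4, 9, 5, 6, 2, 7, 8, 3]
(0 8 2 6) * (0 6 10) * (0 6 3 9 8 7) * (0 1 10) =(0 7 1 10 6 3 9 8 2) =[7, 10, 0, 9, 4, 5, 3, 1, 2, 8, 6]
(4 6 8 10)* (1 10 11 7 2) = [0, 10, 1, 3, 6, 5, 8, 2, 11, 9, 4, 7] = (1 10 4 6 8 11 7 2)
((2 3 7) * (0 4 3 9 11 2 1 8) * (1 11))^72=(11)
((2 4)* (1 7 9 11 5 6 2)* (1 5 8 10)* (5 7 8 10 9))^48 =(1 11 8 10 9)(2 5 4 6 7)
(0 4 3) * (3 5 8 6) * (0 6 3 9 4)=(3 6 9 4 5 8)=[0, 1, 2, 6, 5, 8, 9, 7, 3, 4]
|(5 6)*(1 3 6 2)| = 5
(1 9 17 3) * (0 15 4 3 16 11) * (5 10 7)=(0 15 4 3 1 9 17 16 11)(5 10 7)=[15, 9, 2, 1, 3, 10, 6, 5, 8, 17, 7, 0, 12, 13, 14, 4, 11, 16]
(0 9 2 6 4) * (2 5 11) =(0 9 5 11 2 6 4) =[9, 1, 6, 3, 0, 11, 4, 7, 8, 5, 10, 2]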